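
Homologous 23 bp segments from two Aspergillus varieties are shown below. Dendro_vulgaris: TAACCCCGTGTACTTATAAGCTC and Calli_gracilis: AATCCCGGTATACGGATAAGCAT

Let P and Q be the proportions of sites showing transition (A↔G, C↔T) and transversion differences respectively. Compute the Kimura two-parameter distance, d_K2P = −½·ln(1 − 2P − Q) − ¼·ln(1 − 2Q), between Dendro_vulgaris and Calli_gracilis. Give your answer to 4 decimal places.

0.4697

Mismatches occur at site 1 (T/A, transversion), site 3 (A/T, transversion), site 7 (C/G, transversion), site 10 (G/A, transition), site 14 (T/G, transversion), site 15 (T/G, transversion), site 22 (T/A, transversion), site 23 (C/T, transition).
Of the 8 differences, 2 transitions and 6 transversions over 23 sites: P = 2/23 = 0.086957, Q = 6/23 = 0.260870.
d = −0.5·ln(0.565216) − 0.25·ln(0.478260) = −0.5·(-0.570547) − 0.25·(-0.737601) = 0.4697.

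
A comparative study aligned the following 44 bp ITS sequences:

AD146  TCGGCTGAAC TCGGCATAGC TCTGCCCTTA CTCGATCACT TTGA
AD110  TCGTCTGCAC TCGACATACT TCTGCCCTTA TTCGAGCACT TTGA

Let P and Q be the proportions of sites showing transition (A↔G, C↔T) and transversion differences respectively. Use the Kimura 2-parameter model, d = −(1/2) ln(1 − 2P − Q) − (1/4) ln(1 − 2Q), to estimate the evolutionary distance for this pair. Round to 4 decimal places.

The sequences differ at positions 4 (G/T, transversion), 8 (A/C, transversion), 14 (G/A, transition), 19 (G/C, transversion), 20 (C/T, transition), 31 (C/T, transition), 36 (T/G, transversion).
Of the 7 differences, 3 transitions and 4 transversions over 44 sites: P = 3/44 = 0.068182, Q = 4/44 = 0.090909.
d = −0.5·ln(0.772727) − 0.25·ln(0.818182) = −0.5·(-0.257829) − 0.25·(-0.200670) = 0.1791.

0.1791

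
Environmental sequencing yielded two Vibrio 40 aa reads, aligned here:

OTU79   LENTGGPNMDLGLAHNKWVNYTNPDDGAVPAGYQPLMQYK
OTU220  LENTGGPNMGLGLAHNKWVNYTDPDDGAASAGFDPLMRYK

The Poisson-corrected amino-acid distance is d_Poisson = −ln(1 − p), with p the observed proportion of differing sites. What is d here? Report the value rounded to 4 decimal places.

0.1924

The sequences differ at positions 10 (D/G), 23 (N/D), 29 (V/A), 30 (P/S), 33 (Y/F), 34 (Q/D), 38 (Q/R).
p = 7/40 = 0.175000.
d = −ln(1 − 0.175000) = −ln(0.825000) = 0.1924.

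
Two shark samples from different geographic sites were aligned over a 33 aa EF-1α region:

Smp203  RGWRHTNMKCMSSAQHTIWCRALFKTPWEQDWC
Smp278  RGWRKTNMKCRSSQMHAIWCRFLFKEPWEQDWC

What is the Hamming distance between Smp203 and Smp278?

Differing sites — 5:H/K; 11:M/R; 14:A/Q; 15:Q/M; 17:T/A; 22:A/F; 26:T/E.
That gives 7 mismatches out of 33 aligned sites, so the Hamming distance is 7.

7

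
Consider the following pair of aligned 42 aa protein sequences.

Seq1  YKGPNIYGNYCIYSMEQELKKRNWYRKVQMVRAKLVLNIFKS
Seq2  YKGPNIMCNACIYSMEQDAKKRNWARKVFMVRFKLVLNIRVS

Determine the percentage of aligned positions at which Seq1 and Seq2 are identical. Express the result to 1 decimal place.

76.2%

The sequences differ at positions 7 (Y/M), 8 (G/C), 10 (Y/A), 18 (E/D), 19 (L/A), 25 (Y/A), 29 (Q/F), 33 (A/F), 40 (F/R), 41 (K/V).
32 of the 42 sites match, so the percent identity is 32/42 × 100 = 76.2%.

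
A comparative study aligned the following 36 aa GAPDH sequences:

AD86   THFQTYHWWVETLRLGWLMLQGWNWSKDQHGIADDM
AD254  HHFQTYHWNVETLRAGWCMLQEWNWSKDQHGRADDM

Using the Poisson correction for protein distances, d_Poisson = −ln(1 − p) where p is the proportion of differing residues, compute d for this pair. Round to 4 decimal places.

The sequences differ at positions 1 (T/H), 9 (W/N), 15 (L/A), 18 (L/C), 22 (G/E), 32 (I/R).
p = 6/36 = 0.166667.
d = −ln(1 − 0.166667) = −ln(0.833333) = 0.1823.

0.1823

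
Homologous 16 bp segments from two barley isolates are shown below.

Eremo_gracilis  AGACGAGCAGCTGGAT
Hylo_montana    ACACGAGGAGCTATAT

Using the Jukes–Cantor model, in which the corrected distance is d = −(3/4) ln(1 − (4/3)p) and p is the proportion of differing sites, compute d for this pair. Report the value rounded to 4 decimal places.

Differing sites — 2:G/C; 8:C/G; 13:G/A; 14:G/T.
p = 4/16 = 0.250000.
d = −0.75 · ln(1 − (4/3)·0.250000) = −0.75 · ln(0.666667) = −0.75 · (-0.405465) = 0.3041.

0.3041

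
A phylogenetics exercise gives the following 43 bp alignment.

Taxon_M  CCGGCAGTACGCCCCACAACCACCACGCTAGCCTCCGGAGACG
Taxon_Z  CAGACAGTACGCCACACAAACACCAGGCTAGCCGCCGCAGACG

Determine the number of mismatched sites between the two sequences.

7

Differing sites — 2:C/A; 4:G/A; 14:C/A; 20:C/A; 26:C/G; 34:T/G; 38:G/C.
That gives 7 mismatches out of 43 aligned sites, so the Hamming distance is 7.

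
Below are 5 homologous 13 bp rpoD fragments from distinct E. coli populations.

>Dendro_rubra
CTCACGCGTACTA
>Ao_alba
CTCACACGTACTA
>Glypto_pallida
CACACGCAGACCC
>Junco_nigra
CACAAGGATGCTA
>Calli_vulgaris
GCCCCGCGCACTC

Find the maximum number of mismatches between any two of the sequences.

9

Pairwise Hamming distances:
  Dendro_rubra vs Ao_alba: 1
  Dendro_rubra vs Glypto_pallida: 5
  Dendro_rubra vs Junco_nigra: 5
  Dendro_rubra vs Calli_vulgaris: 5
  Ao_alba vs Glypto_pallida: 6
  Ao_alba vs Junco_nigra: 6
  Ao_alba vs Calli_vulgaris: 6
  Glypto_pallida vs Junco_nigra: 6
  Glypto_pallida vs Calli_vulgaris: 6
  Junco_nigra vs Calli_vulgaris: 9
The largest is 9, between Junco_nigra and Calli_vulgaris.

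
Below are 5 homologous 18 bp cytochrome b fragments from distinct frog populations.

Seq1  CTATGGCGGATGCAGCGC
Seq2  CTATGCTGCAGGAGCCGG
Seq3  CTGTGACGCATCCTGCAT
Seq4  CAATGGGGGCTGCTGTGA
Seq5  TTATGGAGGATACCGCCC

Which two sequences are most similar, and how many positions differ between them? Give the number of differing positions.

Pairwise Hamming distances:
  Seq1 vs Seq2: 8
  Seq1 vs Seq3: 7
  Seq1 vs Seq4: 6
  Seq1 vs Seq5: 5
  Seq2 vs Seq3: 10
  Seq2 vs Seq4: 11
  Seq2 vs Seq5: 11
  Seq3 vs Seq4: 10
  Seq3 vs Seq5: 9
  Seq4 vs Seq5: 9
The smallest is 5, between Seq1 and Seq5.

5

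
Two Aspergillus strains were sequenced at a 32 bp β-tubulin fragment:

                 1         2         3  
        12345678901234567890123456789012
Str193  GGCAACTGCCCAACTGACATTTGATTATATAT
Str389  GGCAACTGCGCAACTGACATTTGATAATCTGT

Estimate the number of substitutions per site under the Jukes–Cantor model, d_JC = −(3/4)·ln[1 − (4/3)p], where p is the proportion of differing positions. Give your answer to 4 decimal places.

Mismatches occur at site 10 (C→G), site 26 (T→A), site 29 (A→C), site 31 (A→G).
p = 4/32 = 0.125000.
d = −0.75 · ln(1 − (4/3)·0.125000) = −0.75 · ln(0.833333) = −0.75 · (-0.182322) = 0.1367.

0.1367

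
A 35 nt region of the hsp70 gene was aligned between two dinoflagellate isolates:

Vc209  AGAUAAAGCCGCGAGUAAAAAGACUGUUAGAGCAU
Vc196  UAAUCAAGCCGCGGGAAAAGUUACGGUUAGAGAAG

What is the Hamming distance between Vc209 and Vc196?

Mismatches occur at site 1 (A↔U), site 2 (G↔A), site 5 (A↔C), site 14 (A↔G), site 16 (U↔A), site 20 (A↔G), site 21 (A↔U), site 22 (G↔U), site 25 (U↔G), site 33 (C↔A), site 35 (U↔G).
That gives 11 mismatches out of 35 aligned sites, so the Hamming distance is 11.

11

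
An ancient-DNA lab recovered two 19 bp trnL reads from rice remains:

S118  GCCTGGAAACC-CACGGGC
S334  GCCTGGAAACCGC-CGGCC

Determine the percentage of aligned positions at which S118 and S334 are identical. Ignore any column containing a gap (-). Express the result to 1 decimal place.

94.1%

Excluding the 2 gap columns leaves 17 comparable sites.
A single mismatch occurs at site 18 (G→C).
16 of the 17 comparable sites match, so the percent identity is 16/17 × 100 = 94.1%.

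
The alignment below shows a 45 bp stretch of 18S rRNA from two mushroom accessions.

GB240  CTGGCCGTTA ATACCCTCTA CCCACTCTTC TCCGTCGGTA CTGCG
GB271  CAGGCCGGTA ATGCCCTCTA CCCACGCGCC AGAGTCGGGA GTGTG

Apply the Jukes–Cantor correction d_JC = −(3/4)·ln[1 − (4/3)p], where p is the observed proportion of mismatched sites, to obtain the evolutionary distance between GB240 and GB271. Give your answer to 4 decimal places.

Mismatches occur at site 2 (T/A), site 8 (T/G), site 13 (A/G), site 26 (T/G), site 28 (T/G), site 29 (T/C), site 31 (T/A), site 32 (C/G), site 33 (C/A), site 39 (T/G), site 41 (C/G), site 44 (C/T).
p = 12/45 = 0.266667.
d = −0.75 · ln(1 − (4/3)·0.266667) = −0.75 · ln(0.644444) = −0.75 · (-0.439367) = 0.3295.

0.3295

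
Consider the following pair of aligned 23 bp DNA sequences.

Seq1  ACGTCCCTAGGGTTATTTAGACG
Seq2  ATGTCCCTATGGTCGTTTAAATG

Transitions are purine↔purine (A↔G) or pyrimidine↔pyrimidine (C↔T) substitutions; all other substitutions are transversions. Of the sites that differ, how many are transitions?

Differing sites — 2:C/T (Ti); 10:G/T (Tv); 14:T/C (Ti); 15:A/G (Ti); 20:G/A (Ti); 22:C/T (Ti).
Of the 6 differences, 5 transitions and 1 transversion, so the answer is 5.

5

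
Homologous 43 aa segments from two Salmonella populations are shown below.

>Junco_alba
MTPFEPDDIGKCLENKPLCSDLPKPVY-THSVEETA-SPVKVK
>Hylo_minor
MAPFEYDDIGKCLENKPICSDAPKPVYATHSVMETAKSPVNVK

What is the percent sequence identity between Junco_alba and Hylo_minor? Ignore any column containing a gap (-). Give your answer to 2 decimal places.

85.37%

Excluding the 2 gap columns leaves 41 comparable sites.
The sequences differ at positions 2 (T/A), 6 (P/Y), 18 (L/I), 22 (L/A), 33 (E/M), 41 (K/N).
35 of the 41 comparable sites match, so the percent identity is 35/41 × 100 = 85.37%.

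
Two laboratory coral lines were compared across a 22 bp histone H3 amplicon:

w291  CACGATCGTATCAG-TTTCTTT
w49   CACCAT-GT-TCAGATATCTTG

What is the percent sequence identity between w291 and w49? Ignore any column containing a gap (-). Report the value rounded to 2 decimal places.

84.21%

Excluding the 3 gap columns leaves 19 comparable sites.
Differing sites — 4:G/C; 17:T/A; 22:T/G.
16 of the 19 comparable sites match, so the percent identity is 16/19 × 100 = 84.21%.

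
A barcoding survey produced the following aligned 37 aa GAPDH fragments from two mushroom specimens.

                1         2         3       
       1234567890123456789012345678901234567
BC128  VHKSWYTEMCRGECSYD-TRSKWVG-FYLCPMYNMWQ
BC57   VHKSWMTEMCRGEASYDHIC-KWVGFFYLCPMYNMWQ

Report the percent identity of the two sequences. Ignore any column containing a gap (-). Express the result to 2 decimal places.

Excluding the 3 gap columns leaves 34 comparable sites.
Differing sites — 6:Y/M; 14:C/A; 19:T/I; 20:R/C.
30 of the 34 comparable sites match, so the percent identity is 30/34 × 100 = 88.24%.

88.24%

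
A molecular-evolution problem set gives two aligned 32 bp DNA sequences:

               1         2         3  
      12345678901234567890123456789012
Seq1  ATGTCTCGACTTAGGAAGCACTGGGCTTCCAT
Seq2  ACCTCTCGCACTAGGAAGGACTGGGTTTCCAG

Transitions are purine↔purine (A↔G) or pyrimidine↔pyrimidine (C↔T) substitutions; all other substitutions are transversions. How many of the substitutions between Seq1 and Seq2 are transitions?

3

Mismatches occur at site 2 (T→C, transition), site 3 (G→C, transversion), site 9 (A→C, transversion), site 10 (C→A, transversion), site 11 (T→C, transition), site 19 (C→G, transversion), site 26 (C→T, transition), site 32 (T→G, transversion).
Of the 8 differences, 3 transitions and 5 transversions, so the answer is 3.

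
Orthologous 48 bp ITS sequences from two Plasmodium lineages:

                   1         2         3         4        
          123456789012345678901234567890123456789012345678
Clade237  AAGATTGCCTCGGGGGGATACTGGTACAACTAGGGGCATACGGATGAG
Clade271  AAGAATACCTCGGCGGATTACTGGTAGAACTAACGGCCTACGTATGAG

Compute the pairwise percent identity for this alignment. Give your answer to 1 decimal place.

Mismatches occur at site 5 (T→A), site 7 (G→A), site 14 (G→C), site 17 (G→A), site 18 (A→T), site 27 (C→G), site 33 (G→A), site 34 (G→C), site 38 (A→C), site 43 (G→T).
38 of the 48 sites match, so the percent identity is 38/48 × 100 = 79.2%.

79.2%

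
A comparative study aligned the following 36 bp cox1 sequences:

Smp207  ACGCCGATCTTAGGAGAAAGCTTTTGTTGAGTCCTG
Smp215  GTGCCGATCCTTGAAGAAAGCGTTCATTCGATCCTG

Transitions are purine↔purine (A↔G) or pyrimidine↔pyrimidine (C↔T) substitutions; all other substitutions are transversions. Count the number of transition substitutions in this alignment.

8

Mismatches occur at site 1 (A→G, transition), site 2 (C→T, transition), site 10 (T→C, transition), site 12 (A→T, transversion), site 14 (G→A, transition), site 22 (T→G, transversion), site 25 (T→C, transition), site 26 (G→A, transition), site 29 (G→C, transversion), site 30 (A→G, transition), site 31 (G→A, transition).
Of the 11 differences, 8 transitions and 3 transversions, so the answer is 8.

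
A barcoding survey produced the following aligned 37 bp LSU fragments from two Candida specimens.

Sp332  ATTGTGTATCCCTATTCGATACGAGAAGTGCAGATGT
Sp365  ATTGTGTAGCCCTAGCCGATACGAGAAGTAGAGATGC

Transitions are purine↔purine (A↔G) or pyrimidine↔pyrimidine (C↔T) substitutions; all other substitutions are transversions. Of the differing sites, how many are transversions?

Mismatches occur at site 9 (T/G, transversion), site 15 (T/G, transversion), site 16 (T/C, transition), site 30 (G/A, transition), site 31 (C/G, transversion), site 37 (T/C, transition).
Of the 6 differences, 3 transitions and 3 transversions, so the answer is 3.

3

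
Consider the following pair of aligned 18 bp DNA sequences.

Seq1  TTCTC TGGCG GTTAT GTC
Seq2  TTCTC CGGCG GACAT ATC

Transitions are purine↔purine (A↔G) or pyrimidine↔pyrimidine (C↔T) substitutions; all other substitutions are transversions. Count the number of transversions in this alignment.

1

The sequences differ at positions 6 (T/C, transition), 12 (T/A, transversion), 13 (T/C, transition), 16 (G/A, transition).
Of the 4 differences, 3 transitions and 1 transversion, so the answer is 1.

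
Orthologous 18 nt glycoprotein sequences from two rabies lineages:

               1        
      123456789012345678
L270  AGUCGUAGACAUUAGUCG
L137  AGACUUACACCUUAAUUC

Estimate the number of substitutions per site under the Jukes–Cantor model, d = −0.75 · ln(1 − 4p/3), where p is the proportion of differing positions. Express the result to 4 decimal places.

The sequences differ at positions 3 (U/A), 5 (G/U), 8 (G/C), 11 (A/C), 15 (G/A), 17 (C/U), 18 (G/C).
p = 7/18 = 0.388889.
d = −0.75 · ln(1 − (4/3)·0.388889) = −0.75 · ln(0.481481) = −0.75 · (-0.730889) = 0.5482.

0.5482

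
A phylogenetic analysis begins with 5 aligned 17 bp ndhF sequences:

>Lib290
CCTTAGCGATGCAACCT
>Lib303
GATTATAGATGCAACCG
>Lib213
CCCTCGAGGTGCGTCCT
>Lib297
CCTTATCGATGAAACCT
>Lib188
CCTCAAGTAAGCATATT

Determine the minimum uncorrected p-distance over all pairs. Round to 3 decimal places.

Pairwise Hamming distances:
  Lib290 vs Lib303: 5
  Lib290 vs Lib213: 6
  Lib290 vs Lib297: 2
  Lib290 vs Lib188: 8
  Lib303 vs Lib213: 9
  Lib303 vs Lib297: 5
  Lib303 vs Lib188: 11
  Lib213 vs Lib297: 8
  Lib213 vs Lib188: 11
  Lib297 vs Lib188: 9
The smallest is 2 mismatches, between Lib290 and Lib297; p = 2/17 = 0.118.

0.118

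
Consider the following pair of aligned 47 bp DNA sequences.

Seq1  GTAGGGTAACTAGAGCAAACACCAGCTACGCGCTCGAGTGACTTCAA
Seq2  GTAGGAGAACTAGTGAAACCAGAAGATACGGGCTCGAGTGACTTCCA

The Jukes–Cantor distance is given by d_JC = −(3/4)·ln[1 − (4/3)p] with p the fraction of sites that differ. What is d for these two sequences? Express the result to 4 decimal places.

0.2502

Mismatches occur at site 6 (G→A), site 7 (T→G), site 14 (A→T), site 16 (C→A), site 19 (A→C), site 22 (C→G), site 23 (C→A), site 26 (C→A), site 31 (C→G), site 46 (A→C).
p = 10/47 = 0.212766.
d = −0.75 · ln(1 − (4/3)·0.212766) = −0.75 · ln(0.716312) = −0.75 · (-0.333639) = 0.2502.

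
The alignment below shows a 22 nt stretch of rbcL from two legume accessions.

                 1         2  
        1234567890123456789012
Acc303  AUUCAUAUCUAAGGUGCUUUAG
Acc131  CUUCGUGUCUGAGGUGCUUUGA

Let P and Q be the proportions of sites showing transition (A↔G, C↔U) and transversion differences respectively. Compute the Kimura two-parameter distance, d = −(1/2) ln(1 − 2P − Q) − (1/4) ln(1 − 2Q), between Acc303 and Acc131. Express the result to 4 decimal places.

0.3704

Differing sites — 1:A/C (Tv); 5:A/G (Ti); 7:A/G (Ti); 11:A/G (Ti); 21:A/G (Ti); 22:G/A (Ti).
Of the 6 differences, 5 transitions and 1 transversion over 22 sites: P = 5/22 = 0.227273, Q = 1/22 = 0.045455.
d = −0.5·ln(0.499999) − 0.25·ln(0.909090) = −0.5·(-0.693149) − 0.25·(-0.095311) = 0.3704.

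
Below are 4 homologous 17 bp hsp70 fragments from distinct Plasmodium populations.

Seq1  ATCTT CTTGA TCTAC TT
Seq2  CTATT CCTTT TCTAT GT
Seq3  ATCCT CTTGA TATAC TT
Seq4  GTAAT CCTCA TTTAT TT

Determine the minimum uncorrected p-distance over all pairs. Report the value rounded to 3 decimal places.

Pairwise Hamming distances:
  Seq1 vs Seq2: 7
  Seq1 vs Seq3: 2
  Seq1 vs Seq4: 7
  Seq2 vs Seq3: 9
  Seq2 vs Seq4: 6
  Seq3 vs Seq4: 7
The smallest is 2 mismatches, between Seq1 and Seq3; p = 2/17 = 0.118.

0.118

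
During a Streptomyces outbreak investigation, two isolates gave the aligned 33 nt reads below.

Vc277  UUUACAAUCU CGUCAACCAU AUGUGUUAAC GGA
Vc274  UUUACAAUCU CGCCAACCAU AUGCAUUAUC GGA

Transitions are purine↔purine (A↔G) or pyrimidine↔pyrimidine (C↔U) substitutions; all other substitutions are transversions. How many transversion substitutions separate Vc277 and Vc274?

1

The sequences differ at positions 13 (U/C, transition), 24 (U/C, transition), 25 (G/A, transition), 29 (A/U, transversion).
Of the 4 differences, 3 transitions and 1 transversion, so the answer is 1.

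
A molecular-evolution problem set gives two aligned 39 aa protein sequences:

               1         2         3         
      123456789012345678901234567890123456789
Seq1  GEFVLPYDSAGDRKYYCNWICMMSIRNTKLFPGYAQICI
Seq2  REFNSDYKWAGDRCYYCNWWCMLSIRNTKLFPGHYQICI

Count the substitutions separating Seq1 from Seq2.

11

The sequences differ at positions 1 (G/R), 4 (V/N), 5 (L/S), 6 (P/D), 8 (D/K), 9 (S/W), 14 (K/C), 20 (I/W), 23 (M/L), 34 (Y/H), 35 (A/Y).
That gives 11 mismatches out of 39 aligned sites, so the Hamming distance is 11.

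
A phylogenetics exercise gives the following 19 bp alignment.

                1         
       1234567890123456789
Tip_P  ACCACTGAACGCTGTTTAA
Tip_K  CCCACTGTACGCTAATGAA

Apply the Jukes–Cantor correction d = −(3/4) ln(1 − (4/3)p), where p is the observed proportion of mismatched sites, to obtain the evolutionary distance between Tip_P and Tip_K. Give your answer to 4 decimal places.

0.3241

Differing sites — 1:A/C; 8:A/T; 14:G/A; 15:T/A; 17:T/G.
p = 5/19 = 0.263158.
d = −0.75 · ln(1 − (4/3)·0.263158) = −0.75 · ln(0.649123) = −0.75 · (-0.432133) = 0.3241.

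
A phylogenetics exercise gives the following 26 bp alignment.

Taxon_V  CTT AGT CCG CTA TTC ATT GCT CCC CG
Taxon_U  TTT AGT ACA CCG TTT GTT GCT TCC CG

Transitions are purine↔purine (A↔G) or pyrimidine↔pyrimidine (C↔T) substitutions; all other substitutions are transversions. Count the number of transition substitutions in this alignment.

Mismatches occur at site 1 (C↔T, transition), site 7 (C↔A, transversion), site 9 (G↔A, transition), site 11 (T↔C, transition), site 12 (A↔G, transition), site 15 (C↔T, transition), site 16 (A↔G, transition), site 22 (C↔T, transition).
Of the 8 differences, 7 transitions and 1 transversion, so the answer is 7.

7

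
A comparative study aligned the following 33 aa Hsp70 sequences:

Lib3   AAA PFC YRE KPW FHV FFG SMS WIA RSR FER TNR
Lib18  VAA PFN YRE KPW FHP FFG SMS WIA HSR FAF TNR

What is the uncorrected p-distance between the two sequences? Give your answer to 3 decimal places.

0.182

Differing sites — 1:A/V; 6:C/N; 15:V/P; 25:R/H; 29:E/A; 30:R/F.
There are 6 differences over 33 sites, so p = 6/33 = 0.182.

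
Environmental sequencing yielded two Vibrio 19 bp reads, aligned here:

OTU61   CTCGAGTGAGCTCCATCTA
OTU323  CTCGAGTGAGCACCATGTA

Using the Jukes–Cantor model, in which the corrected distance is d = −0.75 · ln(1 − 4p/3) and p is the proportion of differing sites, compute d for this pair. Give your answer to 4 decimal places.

Mismatches occur at site 12 (T↔A), site 17 (C↔G).
p = 2/19 = 0.105263.
d = −0.75 · ln(1 − (4/3)·0.105263) = −0.75 · ln(0.859649) = −0.75 · (-0.151231) = 0.1134.

0.1134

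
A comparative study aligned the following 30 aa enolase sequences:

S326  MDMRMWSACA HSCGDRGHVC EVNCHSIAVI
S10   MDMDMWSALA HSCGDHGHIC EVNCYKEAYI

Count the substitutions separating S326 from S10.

8

Differing sites — 4:R/D; 9:C/L; 16:R/H; 19:V/I; 25:H/Y; 26:S/K; 27:I/E; 29:V/Y.
That gives 8 mismatches out of 30 aligned sites, so the Hamming distance is 8.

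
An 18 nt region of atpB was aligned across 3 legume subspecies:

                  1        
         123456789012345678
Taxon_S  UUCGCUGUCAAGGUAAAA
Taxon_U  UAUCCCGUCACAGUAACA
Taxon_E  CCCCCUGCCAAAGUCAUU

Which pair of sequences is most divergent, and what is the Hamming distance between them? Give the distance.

Pairwise Hamming distances:
  Taxon_S vs Taxon_U: 7
  Taxon_S vs Taxon_E: 8
  Taxon_U vs Taxon_E: 9
The largest is 9, between Taxon_U and Taxon_E.

9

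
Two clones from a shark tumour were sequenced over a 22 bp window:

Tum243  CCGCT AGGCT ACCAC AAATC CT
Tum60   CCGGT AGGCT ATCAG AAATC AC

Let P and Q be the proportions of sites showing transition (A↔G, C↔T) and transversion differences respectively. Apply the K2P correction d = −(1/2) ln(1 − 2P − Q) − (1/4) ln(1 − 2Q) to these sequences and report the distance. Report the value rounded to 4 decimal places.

0.2711

Mismatches occur at site 4 (C↔G, transversion), site 12 (C↔T, transition), site 15 (C↔G, transversion), site 21 (C↔A, transversion), site 22 (T↔C, transition).
Of the 5 differences, 2 transitions and 3 transversions over 22 sites: P = 2/22 = 0.090909, Q = 3/22 = 0.136364.
d = −0.5·ln(0.681818) − 0.25·ln(0.727272) = −0.5·(-0.382993) − 0.25·(-0.318455) = 0.2711.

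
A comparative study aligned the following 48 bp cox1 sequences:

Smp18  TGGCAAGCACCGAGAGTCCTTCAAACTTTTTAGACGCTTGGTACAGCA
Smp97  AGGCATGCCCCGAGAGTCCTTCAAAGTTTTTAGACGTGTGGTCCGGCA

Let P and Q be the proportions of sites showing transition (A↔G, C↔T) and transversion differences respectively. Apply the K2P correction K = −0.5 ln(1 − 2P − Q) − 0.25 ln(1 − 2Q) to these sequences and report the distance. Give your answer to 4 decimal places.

0.1887

The sequences differ at positions 1 (T/A, transversion), 6 (A/T, transversion), 9 (A/C, transversion), 26 (C/G, transversion), 37 (C/T, transition), 38 (T/G, transversion), 43 (A/C, transversion), 45 (A/G, transition).
Of the 8 differences, 2 transitions and 6 transversions over 48 sites: P = 2/48 = 0.041667, Q = 6/48 = 0.125000.
d = −0.5·ln(0.791666) − 0.25·ln(0.750000) = −0.5·(-0.233616) − 0.25·(-0.287682) = 0.1887.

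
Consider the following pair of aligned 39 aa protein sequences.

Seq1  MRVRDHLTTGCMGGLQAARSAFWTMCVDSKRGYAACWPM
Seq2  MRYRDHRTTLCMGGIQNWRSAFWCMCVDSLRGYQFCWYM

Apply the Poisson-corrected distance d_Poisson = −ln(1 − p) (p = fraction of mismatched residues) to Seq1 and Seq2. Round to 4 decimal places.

The sequences differ at positions 3 (V/Y), 7 (L/R), 10 (G/L), 15 (L/I), 17 (A/N), 18 (A/W), 24 (T/C), 30 (K/L), 34 (A/Q), 35 (A/F), 38 (P/Y).
p = 11/39 = 0.282051.
d = −ln(1 − 0.282051) = −ln(0.717949) = 0.3314.

0.3314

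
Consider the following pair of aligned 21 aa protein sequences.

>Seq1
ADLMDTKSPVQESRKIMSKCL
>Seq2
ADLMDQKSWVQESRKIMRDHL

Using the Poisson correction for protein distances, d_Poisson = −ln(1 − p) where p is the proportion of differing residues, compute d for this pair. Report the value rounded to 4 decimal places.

Mismatches occur at site 6 (T/Q), site 9 (P/W), site 18 (S/R), site 19 (K/D), site 20 (C/H).
p = 5/21 = 0.238095.
d = −ln(1 − 0.238095) = −ln(0.761905) = 0.2719.

0.2719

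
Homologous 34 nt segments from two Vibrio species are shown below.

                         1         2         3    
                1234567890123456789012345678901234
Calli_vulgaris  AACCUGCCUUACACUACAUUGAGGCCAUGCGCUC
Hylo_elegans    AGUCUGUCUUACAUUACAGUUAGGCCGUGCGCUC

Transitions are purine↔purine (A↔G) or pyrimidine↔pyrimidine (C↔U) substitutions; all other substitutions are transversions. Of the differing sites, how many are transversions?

Mismatches occur at site 2 (A↔G, transition), site 3 (C↔U, transition), site 7 (C↔U, transition), site 14 (C↔U, transition), site 19 (U↔G, transversion), site 21 (G↔U, transversion), site 27 (A↔G, transition).
Of the 7 differences, 5 transitions and 2 transversions, so the answer is 2.

2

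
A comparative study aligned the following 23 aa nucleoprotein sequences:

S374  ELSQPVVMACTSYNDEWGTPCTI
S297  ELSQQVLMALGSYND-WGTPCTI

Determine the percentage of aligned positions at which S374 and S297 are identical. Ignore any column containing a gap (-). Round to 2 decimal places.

81.82%

Excluding the 1 gap column leaves 22 comparable sites.
Differing sites — 5:P/Q; 7:V/L; 10:C/L; 11:T/G.
18 of the 22 comparable sites match, so the percent identity is 18/22 × 100 = 81.82%.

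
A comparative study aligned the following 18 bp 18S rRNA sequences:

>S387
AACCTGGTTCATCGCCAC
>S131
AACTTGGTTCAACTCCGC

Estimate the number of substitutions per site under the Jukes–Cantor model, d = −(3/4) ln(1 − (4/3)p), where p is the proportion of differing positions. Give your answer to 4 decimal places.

The sequences differ at positions 4 (C/T), 12 (T/A), 14 (G/T), 17 (A/G).
p = 4/18 = 0.222222.
d = −0.75 · ln(1 − (4/3)·0.222222) = −0.75 · ln(0.703704) = −0.75 · (-0.351397) = 0.2635.

0.2635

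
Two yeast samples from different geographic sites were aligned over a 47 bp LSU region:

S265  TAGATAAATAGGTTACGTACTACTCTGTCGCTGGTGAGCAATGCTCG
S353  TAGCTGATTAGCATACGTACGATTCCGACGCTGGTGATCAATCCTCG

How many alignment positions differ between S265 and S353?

Differing sites — 4:A/C; 6:A/G; 8:A/T; 12:G/C; 13:T/A; 21:T/G; 23:C/T; 26:T/C; 28:T/A; 38:G/T; 43:G/C.
That gives 11 mismatches out of 47 aligned sites, so the Hamming distance is 11.

11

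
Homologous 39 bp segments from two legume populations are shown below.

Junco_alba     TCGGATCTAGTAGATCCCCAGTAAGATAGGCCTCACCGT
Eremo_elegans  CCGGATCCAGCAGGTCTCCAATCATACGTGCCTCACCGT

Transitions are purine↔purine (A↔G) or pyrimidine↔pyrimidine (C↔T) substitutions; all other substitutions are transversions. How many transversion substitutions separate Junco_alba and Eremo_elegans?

Differing sites — 1:T/C (Ti); 8:T/C (Ti); 11:T/C (Ti); 14:A/G (Ti); 17:C/T (Ti); 21:G/A (Ti); 23:A/C (Tv); 25:G/T (Tv); 27:T/C (Ti); 28:A/G (Ti); 29:G/T (Tv).
Of the 11 differences, 8 transitions and 3 transversions, so the answer is 3.

3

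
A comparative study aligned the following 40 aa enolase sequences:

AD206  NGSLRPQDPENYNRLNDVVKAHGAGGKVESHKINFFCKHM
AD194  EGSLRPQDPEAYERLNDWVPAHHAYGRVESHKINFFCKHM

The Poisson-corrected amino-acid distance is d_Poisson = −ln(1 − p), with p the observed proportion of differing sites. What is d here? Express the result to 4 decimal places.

The sequences differ at positions 1 (N/E), 11 (N/A), 13 (N/E), 18 (V/W), 20 (K/P), 23 (G/H), 25 (G/Y), 27 (K/R).
p = 8/40 = 0.200000.
d = −ln(1 − 0.200000) = −ln(0.800000) = 0.2231.

0.2231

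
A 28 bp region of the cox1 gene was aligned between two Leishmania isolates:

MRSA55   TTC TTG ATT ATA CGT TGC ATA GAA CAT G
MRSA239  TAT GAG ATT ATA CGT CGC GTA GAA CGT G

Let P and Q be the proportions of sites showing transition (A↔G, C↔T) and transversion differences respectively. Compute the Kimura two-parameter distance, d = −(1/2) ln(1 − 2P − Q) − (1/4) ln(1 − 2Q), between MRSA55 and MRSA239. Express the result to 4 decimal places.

Mismatches occur at site 2 (T→A, transversion), site 3 (C→T, transition), site 4 (T→G, transversion), site 5 (T→A, transversion), site 16 (T→C, transition), site 19 (A→G, transition), site 26 (A→G, transition).
Of the 7 differences, 4 transitions and 3 transversions over 28 sites: P = 4/28 = 0.142857, Q = 3/28 = 0.107143.
d = −0.5·ln(0.607143) − 0.25·ln(0.785714) = −0.5·(-0.498991) − 0.25·(-0.241162) = 0.3098.

0.3098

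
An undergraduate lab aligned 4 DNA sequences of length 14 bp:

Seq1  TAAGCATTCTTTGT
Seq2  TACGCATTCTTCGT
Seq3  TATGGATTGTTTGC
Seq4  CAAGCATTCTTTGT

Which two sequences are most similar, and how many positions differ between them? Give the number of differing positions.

Pairwise Hamming distances:
  Seq1 vs Seq2: 2
  Seq1 vs Seq3: 4
  Seq1 vs Seq4: 1
  Seq2 vs Seq3: 5
  Seq2 vs Seq4: 3
  Seq3 vs Seq4: 5
The smallest is 1, between Seq1 and Seq4.

1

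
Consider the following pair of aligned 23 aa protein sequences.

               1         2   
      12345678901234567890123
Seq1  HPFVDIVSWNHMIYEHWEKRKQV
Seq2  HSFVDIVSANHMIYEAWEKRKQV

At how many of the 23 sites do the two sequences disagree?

Differing sites — 2:P/S; 9:W/A; 16:H/A.
That gives 3 mismatches out of 23 aligned sites, so the Hamming distance is 3.

3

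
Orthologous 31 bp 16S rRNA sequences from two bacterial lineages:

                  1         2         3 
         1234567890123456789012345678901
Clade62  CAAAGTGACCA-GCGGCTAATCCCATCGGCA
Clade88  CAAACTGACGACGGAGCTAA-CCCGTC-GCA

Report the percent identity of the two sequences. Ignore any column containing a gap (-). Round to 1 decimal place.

82.1%

Excluding the 3 gap columns leaves 28 comparable sites.
The sequences differ at positions 5 (G/C), 10 (C/G), 14 (C/G), 15 (G/A), 25 (A/G).
23 of the 28 comparable sites match, so the percent identity is 23/28 × 100 = 82.1%.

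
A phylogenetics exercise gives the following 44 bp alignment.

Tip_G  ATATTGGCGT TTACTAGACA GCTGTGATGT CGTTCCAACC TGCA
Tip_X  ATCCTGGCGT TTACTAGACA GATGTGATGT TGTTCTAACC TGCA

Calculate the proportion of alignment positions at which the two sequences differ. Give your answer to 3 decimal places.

0.114

Mismatches occur at site 3 (A↔C), site 4 (T↔C), site 22 (C↔A), site 31 (C↔T), site 36 (C↔T).
There are 5 differences over 44 sites, so p = 5/44 = 0.114.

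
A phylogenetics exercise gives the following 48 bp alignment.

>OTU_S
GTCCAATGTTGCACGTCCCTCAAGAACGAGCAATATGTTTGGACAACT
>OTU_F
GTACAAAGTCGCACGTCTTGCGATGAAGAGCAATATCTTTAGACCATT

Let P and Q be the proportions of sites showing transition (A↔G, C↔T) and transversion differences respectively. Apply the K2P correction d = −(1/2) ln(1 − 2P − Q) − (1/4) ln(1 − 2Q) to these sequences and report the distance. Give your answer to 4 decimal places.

0.3739

Differing sites — 3:C/A (Tv); 7:T/A (Tv); 10:T/C (Ti); 18:C/T (Ti); 19:C/T (Ti); 20:T/G (Tv); 22:A/G (Ti); 24:G/T (Tv); 25:A/G (Ti); 27:C/A (Tv); 37:G/C (Tv); 41:G/A (Ti); 45:A/C (Tv); 47:C/T (Ti).
Of the 14 differences, 7 transitions and 7 transversions over 48 sites: P = 7/48 = 0.145833, Q = 7/48 = 0.145833.
d = −0.5·ln(0.562501) − 0.25·ln(0.708334) = −0.5·(-0.575362) − 0.25·(-0.344840) = 0.3739.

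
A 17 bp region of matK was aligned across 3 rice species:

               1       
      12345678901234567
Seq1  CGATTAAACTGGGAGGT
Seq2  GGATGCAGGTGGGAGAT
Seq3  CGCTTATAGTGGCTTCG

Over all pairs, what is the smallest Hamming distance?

Pairwise Hamming distances:
  Seq1 vs Seq2: 6
  Seq1 vs Seq3: 8
  Seq2 vs Seq3: 11
The smallest is 6, between Seq1 and Seq2.

6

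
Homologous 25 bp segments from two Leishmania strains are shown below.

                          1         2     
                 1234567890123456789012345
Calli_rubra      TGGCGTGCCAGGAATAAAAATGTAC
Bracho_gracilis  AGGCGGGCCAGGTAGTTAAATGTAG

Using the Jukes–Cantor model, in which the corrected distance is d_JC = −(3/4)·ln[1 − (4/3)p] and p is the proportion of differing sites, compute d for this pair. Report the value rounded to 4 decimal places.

Differing sites — 1:T/A; 6:T/G; 13:A/T; 15:T/G; 16:A/T; 17:A/T; 25:C/G.
p = 7/25 = 0.280000.
d = −0.75 · ln(1 − (4/3)·0.280000) = −0.75 · ln(0.626667) = −0.75 · (-0.467340) = 0.3505.

0.3505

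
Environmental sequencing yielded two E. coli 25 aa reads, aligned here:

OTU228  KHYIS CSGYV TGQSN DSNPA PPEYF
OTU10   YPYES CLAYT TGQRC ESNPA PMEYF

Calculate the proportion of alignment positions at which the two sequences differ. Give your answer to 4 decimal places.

The sequences differ at positions 1 (K/Y), 2 (H/P), 4 (I/E), 7 (S/L), 8 (G/A), 10 (V/T), 14 (S/R), 15 (N/C), 16 (D/E), 22 (P/M).
There are 10 differences over 25 sites, so p = 10/25 = 0.4000.

0.4000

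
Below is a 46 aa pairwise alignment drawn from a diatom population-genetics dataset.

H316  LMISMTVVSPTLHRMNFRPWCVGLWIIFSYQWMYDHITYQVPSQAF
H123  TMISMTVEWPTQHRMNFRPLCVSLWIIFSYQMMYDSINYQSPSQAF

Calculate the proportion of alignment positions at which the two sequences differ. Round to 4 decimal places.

0.2174

The sequences differ at positions 1 (L/T), 8 (V/E), 9 (S/W), 12 (L/Q), 20 (W/L), 23 (G/S), 32 (W/M), 36 (H/S), 38 (T/N), 41 (V/S).
There are 10 differences over 46 sites, so p = 10/46 = 0.2174.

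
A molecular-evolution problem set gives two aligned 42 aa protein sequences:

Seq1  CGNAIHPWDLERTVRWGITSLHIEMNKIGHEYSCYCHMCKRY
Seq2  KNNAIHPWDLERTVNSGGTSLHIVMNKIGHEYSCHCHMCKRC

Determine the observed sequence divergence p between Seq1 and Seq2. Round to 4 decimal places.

The sequences differ at positions 1 (C/K), 2 (G/N), 15 (R/N), 16 (W/S), 18 (I/G), 24 (E/V), 35 (Y/H), 42 (Y/C).
There are 8 differences over 42 sites, so p = 8/42 = 0.1905.

0.1905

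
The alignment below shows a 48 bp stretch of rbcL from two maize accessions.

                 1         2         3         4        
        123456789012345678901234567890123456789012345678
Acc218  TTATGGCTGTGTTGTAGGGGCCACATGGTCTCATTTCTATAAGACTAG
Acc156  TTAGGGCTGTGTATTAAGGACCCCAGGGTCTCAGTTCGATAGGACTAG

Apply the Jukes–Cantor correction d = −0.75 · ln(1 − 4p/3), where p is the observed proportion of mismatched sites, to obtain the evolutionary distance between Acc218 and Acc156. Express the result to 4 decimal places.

The sequences differ at positions 4 (T/G), 13 (T/A), 14 (G/T), 17 (G/A), 20 (G/A), 23 (A/C), 26 (T/G), 34 (T/G), 38 (T/G), 42 (A/G).
p = 10/48 = 0.208333.
d = −0.75 · ln(1 − (4/3)·0.208333) = −0.75 · ln(0.722223) = −0.75 · (-0.325421) = 0.2441.

0.2441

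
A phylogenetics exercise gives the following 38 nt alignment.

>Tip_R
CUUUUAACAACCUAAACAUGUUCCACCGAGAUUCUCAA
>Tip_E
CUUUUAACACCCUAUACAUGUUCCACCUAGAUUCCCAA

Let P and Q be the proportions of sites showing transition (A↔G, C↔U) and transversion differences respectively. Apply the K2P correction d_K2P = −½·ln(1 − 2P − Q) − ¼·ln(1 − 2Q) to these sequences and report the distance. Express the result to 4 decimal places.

Differing sites — 10:A/C (Tv); 15:A/U (Tv); 28:G/U (Tv); 35:U/C (Ti).
Of the 4 differences, 1 transition and 3 transversions over 38 sites: P = 1/38 = 0.026316, Q = 3/38 = 0.078947.
d = −0.5·ln(0.868421) − 0.25·ln(0.842106) = −0.5·(-0.141079) − 0.25·(-0.171849) = 0.1135.

0.1135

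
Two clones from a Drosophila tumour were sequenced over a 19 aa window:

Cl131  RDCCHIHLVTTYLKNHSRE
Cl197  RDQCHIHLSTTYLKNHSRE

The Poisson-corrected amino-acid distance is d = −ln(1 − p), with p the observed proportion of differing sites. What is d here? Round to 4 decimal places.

Mismatches occur at site 3 (C→Q), site 9 (V→S).
p = 2/19 = 0.105263.
d = −ln(1 − 0.105263) = −ln(0.894737) = 0.1112.

0.1112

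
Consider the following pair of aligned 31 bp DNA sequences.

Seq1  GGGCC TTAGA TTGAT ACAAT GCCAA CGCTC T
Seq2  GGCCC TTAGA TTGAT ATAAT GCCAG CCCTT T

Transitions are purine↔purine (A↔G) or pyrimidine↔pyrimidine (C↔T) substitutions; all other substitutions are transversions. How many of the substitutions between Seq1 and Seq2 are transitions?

Mismatches occur at site 3 (G/C, transversion), site 17 (C/T, transition), site 25 (A/G, transition), site 27 (G/C, transversion), site 30 (C/T, transition).
Of the 5 differences, 3 transitions and 2 transversions, so the answer is 3.

3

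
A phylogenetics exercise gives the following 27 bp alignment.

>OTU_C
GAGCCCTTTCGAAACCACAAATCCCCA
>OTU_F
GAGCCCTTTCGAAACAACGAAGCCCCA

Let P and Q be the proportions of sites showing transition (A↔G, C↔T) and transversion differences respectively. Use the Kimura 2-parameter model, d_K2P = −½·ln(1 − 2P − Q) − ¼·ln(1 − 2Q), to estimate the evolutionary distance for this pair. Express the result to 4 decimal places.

0.1203

The sequences differ at positions 16 (C/A, transversion), 19 (A/G, transition), 22 (T/G, transversion).
Of the 3 differences, 1 transition and 2 transversions over 27 sites: P = 1/27 = 0.037037, Q = 2/27 = 0.074074.
d = −0.5·ln(0.851852) − 0.25·ln(0.851852) = −0.5·(-0.160342) − 0.25·(-0.160342) = 0.1203.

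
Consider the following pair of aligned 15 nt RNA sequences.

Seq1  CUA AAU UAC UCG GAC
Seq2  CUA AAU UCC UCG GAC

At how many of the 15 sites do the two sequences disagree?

Differing sites — 8:A/C.
That gives 1 mismatch out of 15 aligned sites, so the Hamming distance is 1.

1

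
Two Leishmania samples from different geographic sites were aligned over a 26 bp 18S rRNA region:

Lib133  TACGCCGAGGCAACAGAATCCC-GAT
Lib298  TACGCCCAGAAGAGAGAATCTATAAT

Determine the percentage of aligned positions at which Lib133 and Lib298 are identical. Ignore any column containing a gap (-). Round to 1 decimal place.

Excluding the 1 gap column leaves 25 comparable sites.
Differing sites — 7:G/C; 10:G/A; 11:C/A; 12:A/G; 14:C/G; 21:C/T; 22:C/A; 24:G/A.
17 of the 25 comparable sites match, so the percent identity is 17/25 × 100 = 68.0%.

68.0%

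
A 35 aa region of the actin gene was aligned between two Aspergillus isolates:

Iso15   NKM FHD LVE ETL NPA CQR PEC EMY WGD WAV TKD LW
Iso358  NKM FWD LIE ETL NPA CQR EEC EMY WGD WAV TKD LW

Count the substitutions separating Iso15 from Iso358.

3

Mismatches occur at site 5 (H/W), site 8 (V/I), site 19 (P/E).
That gives 3 mismatches out of 35 aligned sites, so the Hamming distance is 3.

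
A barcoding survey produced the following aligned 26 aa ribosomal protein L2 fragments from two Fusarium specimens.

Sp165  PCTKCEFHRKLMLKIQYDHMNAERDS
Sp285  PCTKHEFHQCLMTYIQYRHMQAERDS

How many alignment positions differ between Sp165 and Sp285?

Mismatches occur at site 5 (C/H), site 9 (R/Q), site 10 (K/C), site 13 (L/T), site 14 (K/Y), site 18 (D/R), site 21 (N/Q).
That gives 7 mismatches out of 26 aligned sites, so the Hamming distance is 7.

7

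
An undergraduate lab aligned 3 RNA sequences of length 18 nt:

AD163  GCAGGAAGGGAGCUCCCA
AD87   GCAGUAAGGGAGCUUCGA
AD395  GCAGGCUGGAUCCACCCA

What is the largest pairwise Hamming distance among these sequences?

9

Pairwise Hamming distances:
  AD163 vs AD87: 3
  AD163 vs AD395: 6
  AD87 vs AD395: 9
The largest is 9, between AD87 and AD395.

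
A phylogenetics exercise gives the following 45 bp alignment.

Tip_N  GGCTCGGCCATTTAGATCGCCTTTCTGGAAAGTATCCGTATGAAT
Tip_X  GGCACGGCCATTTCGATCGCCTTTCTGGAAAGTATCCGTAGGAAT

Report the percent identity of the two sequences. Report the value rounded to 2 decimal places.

Differing sites — 4:T/A; 14:A/C; 41:T/G.
42 of the 45 sites match, so the percent identity is 42/45 × 100 = 93.33%.

93.33%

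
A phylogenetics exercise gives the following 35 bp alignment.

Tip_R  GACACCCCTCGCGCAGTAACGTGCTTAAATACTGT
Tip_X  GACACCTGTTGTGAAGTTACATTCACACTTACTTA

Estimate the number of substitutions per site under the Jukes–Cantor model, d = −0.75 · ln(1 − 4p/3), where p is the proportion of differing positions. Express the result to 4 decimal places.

Mismatches occur at site 7 (C↔T), site 8 (C↔G), site 10 (C↔T), site 12 (C↔T), site 14 (C↔A), site 18 (A↔T), site 21 (G↔A), site 23 (G↔T), site 25 (T↔A), site 26 (T↔C), site 28 (A↔C), site 29 (A↔T), site 34 (G↔T), site 35 (T↔A).
p = 14/35 = 0.400000.
d = −0.75 · ln(1 − (4/3)·0.400000) = −0.75 · ln(0.466667) = −0.75 · (-0.762139) = 0.5716.

0.5716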